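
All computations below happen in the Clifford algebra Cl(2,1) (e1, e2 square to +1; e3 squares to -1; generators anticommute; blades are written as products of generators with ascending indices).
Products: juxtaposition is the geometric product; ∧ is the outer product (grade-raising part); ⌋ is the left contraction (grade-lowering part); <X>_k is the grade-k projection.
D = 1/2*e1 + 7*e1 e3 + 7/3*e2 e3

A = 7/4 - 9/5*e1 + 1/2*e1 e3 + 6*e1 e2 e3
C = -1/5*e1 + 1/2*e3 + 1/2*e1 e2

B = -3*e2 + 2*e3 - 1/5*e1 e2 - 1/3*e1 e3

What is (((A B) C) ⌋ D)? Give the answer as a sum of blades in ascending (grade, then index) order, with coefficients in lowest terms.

step 1: -1/6 - e1 - 289/100*e2 + 53/10*e3 - 139/20*e1 e2 + 829/60*e1 e3 - 1/10*e2 e3 + 3/2*e1 e2 e3
step 2: 41/40 - 543/100*e1 - 46/25*e2 + 193/100*e3 - 2117/1500*e1 e2 + 61/100*e1 e3 + 1549/300*e2 e3 - 161/200*e1 e2 e3
step 3: 4897/360 + 5609/400*e1 + 1351/300*e2 - 12691/300*e3 + 287/40*e1 e3 + 287/120*e2 e3
Answer: 4897/360 + 5609/400*e1 + 1351/300*e2 - 12691/300*e3 + 287/40*e1 e3 + 287/120*e2 e3


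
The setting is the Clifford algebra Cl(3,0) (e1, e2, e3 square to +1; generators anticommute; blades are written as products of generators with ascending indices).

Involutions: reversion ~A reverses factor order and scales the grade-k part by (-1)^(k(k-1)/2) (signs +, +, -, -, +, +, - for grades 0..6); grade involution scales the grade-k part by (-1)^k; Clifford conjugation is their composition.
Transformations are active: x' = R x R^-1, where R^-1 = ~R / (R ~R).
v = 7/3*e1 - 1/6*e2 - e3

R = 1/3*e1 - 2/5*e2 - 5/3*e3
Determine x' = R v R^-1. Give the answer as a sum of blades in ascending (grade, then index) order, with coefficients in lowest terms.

~R = 1/3*e1 - 2/5*e2 - 5/3*e3, and R ~R = 686/225, so R^-1 = ~R / (686/225).
R v = 113/45 + 79/90*e1 e2 + 32/9*e1 e3 + 11/90*e2 e3
Answer: -612/343*e1 - 1013/2058*e2 - 1796/1029*e3


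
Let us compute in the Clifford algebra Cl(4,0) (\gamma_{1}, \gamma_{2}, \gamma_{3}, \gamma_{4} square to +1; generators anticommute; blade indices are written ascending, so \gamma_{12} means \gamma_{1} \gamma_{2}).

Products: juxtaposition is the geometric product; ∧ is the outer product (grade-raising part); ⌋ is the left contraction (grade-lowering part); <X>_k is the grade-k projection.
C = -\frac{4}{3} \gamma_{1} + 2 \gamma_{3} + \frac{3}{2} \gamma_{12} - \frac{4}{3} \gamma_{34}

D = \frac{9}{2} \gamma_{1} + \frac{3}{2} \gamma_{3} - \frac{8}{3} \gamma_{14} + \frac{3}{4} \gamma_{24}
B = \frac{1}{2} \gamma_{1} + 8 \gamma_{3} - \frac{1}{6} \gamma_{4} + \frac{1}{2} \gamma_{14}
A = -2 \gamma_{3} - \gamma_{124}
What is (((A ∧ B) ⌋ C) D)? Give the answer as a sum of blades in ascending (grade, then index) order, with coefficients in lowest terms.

step 1: \gamma_{13} + \frac{1}{3} \gamma_{34} + \gamma_{134} + 8 \gamma_{1234}
step 2: \frac{4}{9}
step 3: 2 \gamma_{1} + \frac{2}{3} \gamma_{3} - \frac{32}{27} \gamma_{14} + \frac{1}{3} \gamma_{24}
Answer: 2 \gamma_{1} + \frac{2}{3} \gamma_{3} - \frac{32}{27} \gamma_{14} + \frac{1}{3} \gamma_{24}


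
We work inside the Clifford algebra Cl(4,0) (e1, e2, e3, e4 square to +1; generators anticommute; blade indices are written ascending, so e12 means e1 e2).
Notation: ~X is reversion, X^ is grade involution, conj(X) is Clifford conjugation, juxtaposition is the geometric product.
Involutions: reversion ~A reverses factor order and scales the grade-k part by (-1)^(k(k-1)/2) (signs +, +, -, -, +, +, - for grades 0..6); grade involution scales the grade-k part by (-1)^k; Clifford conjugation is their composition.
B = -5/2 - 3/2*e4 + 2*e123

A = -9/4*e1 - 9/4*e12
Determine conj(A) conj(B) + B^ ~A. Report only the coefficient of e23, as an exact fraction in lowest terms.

first term: -45/8*e1 - 9/2*e3 - 45/8*e12 + 27/8*e14 + 9/2*e23 + 27/8*e124
second term: 45/8*e1 + 9/2*e3 - 45/8*e12 + 27/8*e14 + 9/2*e23 + 27/8*e124
Answer: 9


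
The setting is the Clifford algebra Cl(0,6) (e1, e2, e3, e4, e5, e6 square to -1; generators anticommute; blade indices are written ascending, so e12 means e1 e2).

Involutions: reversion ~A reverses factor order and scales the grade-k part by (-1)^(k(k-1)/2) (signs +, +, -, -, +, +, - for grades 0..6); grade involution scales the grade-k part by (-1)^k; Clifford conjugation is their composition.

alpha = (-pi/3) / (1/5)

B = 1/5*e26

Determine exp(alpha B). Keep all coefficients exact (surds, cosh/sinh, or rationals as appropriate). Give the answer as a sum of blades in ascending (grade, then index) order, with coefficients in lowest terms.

B^2 = (1/5)^2*(e26)^2 = 1/25*(-1) = -1/25 (a basis 2-blade squares to minus the product of its generators' squares).
B^2 = -1/25 — circular case — the even/odd split gives cos and sin: l = 1/5, alpha*l = -pi/3, so exp(alpha B) = cos(-pi/3) + (sin(-pi/3)/(1/5))*B = 1/2 + (-5*sqrt(3)/2)*B.
Answer: 1/2 - sqrt(3)/2*e26


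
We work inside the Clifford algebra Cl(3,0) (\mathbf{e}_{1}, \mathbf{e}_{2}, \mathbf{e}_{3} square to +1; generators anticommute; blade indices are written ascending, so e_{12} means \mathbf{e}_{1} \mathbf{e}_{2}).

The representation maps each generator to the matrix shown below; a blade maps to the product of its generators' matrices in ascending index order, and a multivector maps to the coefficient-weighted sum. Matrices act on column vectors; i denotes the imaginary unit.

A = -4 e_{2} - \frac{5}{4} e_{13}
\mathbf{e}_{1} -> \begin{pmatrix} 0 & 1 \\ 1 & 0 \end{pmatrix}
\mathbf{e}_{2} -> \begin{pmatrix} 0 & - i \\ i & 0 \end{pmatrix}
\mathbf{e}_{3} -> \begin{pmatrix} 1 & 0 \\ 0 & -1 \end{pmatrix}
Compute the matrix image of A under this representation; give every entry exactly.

Bivector images (products of the table entries): rho(e_{13}) = rho(\mathbf{e}_{1})rho(\mathbf{e}_{3}) = \begin{pmatrix} 0 & -1 \\ 1 & 0 \end{pmatrix}.
M = (-4)*rho(e_{2}) + (-\frac{5}{4})*rho(e_{13}), summed entrywise:
Answer: \begin{pmatrix} 0 & \frac{5}{4} + 4 i \\ - \frac{5}{4} - 4 i & 0 \end{pmatrix}


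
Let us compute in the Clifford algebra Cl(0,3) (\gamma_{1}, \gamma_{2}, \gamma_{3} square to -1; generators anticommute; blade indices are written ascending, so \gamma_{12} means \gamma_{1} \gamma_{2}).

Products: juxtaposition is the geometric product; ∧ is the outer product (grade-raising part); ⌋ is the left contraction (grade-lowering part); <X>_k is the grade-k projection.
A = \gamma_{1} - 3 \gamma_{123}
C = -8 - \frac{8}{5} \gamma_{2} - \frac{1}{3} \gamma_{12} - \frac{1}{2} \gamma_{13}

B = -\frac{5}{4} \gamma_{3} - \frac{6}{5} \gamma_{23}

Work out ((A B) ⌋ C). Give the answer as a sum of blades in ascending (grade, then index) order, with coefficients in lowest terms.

step 1: -\frac{18}{5} \gamma_{1} - \frac{15}{4} \gamma_{12} - \frac{5}{4} \gamma_{13} - \frac{6}{5} \gamma_{123}
step 2: -\frac{15}{8} - \frac{6}{5} \gamma_{2} - \frac{9}{5} \gamma_{3}
Answer: -\frac{15}{8} - \frac{6}{5} \gamma_{2} - \frac{9}{5} \gamma_{3}


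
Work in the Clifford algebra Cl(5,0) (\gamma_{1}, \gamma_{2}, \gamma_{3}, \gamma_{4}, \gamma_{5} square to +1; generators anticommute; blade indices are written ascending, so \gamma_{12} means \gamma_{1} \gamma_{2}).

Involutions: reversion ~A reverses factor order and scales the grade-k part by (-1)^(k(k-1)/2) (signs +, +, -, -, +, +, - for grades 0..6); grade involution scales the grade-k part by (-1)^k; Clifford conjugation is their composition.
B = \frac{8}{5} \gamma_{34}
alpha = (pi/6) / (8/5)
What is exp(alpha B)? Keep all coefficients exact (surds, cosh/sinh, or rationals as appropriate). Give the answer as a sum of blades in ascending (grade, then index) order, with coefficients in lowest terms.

B^2 = (\frac{8}{5})^2*(\gamma_{34})^2 = \frac{64}{25}*(-1) = -\frac{64}{25} (a basis 2-blade squares to minus the product of its generators' squares).
B^2 = -\frac{64}{25} — since the square is negative, the closed form is circular: l = \frac{8}{5}, alpha*l = \frac{\pi}{6}, so exp(alpha B) = cos(\frac{\pi}{6}) + (sin(\frac{\pi}{6})/(\frac{8}{5}))*B = \frac{\sqrt{3}}{2} + (\frac{5}{16})*B.
Answer: \frac{\sqrt{3}}{2} + \frac{1}{2} \gamma_{34}


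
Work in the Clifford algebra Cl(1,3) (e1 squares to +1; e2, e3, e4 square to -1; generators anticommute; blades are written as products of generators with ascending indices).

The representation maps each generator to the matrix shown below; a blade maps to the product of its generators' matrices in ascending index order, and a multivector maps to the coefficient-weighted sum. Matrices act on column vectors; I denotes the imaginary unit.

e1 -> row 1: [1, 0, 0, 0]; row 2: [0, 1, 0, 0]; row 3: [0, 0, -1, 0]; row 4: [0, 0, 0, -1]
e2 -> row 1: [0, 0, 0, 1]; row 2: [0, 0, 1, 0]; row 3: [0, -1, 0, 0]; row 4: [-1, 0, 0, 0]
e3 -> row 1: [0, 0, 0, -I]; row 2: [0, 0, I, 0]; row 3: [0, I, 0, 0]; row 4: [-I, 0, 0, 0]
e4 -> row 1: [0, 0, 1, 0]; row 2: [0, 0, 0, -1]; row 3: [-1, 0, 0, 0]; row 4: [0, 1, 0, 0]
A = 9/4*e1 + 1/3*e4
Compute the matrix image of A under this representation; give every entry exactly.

M = (9/4)*rho(e1) + (1/3)*rho(e4), summed entrywise:
Answer: row 1: [9/4, 0, 1/3, 0]; row 2: [0, 9/4, 0, -1/3]; row 3: [-1/3, 0, -9/4, 0]; row 4: [0, 1/3, 0, -9/4]


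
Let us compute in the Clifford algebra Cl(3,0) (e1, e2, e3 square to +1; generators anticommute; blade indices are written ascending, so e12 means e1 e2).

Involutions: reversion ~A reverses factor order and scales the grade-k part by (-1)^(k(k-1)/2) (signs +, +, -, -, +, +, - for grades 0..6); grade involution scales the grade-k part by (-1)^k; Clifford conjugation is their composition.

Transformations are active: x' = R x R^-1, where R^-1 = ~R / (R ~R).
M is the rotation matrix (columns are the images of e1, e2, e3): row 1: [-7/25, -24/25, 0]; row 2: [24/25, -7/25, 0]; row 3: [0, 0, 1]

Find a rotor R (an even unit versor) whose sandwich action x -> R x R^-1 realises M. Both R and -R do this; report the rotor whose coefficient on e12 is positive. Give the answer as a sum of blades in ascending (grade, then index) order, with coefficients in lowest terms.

Method: write R = a + b12*e12 + b13*e13 + b23*e23 with a^2 + b12^2 + b13^2 + b23^2 = 1 (so R^-1 = ~R). Expanding the columns R e_j ~R gives tr M = 4a^2 - 1 and, from the antisymmetric part, M21 - M12 = -4a*b12, M13 - M31 = 4a*b13, M32 - M23 = -4a*b23.
Here tr M = 11/25, so a^2 = (1 + tr M)/4 = 9/25 and a = ±3/5. Taking a = 3/5: M21 - M12 = 48/25, M13 - M31 = 0, M32 - M23 = 0, giving b12 = -4/5, b13 = 0, b23 = 0, i.e. R = 3/5 - 4/5*e12.
Its e12 coefficient is negative, so report the other preimage -R.
Answer: -3/5 + 4/5*e12. Uniqueness: Spin(3) -> SO(3) maps R and -R to the same rotation of trace 11/25; fixing the sign of the e12 coefficient removes the ambiguity.


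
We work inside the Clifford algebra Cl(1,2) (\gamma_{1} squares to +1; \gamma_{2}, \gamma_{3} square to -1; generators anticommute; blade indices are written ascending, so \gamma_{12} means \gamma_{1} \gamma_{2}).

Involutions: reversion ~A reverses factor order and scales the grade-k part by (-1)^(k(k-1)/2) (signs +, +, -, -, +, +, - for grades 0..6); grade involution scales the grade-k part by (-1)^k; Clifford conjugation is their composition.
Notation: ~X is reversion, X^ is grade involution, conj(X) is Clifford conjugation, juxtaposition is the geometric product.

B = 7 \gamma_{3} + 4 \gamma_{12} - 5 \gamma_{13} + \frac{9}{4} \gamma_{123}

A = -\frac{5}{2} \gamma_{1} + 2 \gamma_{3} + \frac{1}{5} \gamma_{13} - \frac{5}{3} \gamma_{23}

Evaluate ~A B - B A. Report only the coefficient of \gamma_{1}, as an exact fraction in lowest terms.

first term: -13 - \frac{247}{20} \gamma_{1} - \frac{1273}{60} \gamma_{2} + \frac{25}{2} \gamma_{3} + \frac{23}{6} \gamma_{12} - \frac{65}{6} \gamma_{13} - \frac{257}{40} \gamma_{23} + 8 \gamma_{123}
second term: -15 + \frac{303}{20} \gamma_{1} - \frac{127}{60} \gamma_{2} - \frac{25}{2} \gamma_{3} + \frac{23}{6} \gamma_{12} + \frac{145}{6} \gamma_{13} - \frac{257}{40} \gamma_{23} + 8 \gamma_{123}
Answer: -\frac{55}{2}


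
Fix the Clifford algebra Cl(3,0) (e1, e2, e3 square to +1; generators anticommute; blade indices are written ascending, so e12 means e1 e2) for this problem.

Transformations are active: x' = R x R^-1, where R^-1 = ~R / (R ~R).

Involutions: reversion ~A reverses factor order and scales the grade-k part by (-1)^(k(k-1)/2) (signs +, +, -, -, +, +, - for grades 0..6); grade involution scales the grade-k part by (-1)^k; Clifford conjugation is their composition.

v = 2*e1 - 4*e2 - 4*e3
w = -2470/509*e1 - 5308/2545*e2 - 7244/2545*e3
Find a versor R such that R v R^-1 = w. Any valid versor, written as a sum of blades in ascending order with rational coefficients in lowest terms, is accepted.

Since q(v) = q(w) = 36, the sum R = v + w = -1452/509*e1 - 15488/2545*e2 - 17424/2545*e3 does the job whenever invertible.
Answer: -1452/509*e1 - 15488/2545*e2 - 17424/2545*e3


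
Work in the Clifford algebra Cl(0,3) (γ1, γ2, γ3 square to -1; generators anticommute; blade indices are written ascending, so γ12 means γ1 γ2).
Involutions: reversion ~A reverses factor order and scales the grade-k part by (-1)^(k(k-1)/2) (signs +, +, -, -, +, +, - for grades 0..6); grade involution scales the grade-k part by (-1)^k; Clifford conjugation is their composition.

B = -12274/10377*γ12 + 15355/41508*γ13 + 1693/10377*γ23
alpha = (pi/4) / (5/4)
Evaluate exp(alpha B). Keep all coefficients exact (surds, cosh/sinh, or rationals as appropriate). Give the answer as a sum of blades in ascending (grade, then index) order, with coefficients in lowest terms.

B^2 term by term: the squares give (-12274/10377)^2*(γ12)^2 + (15355/41508)^2*(γ13)^2 + (1693/10377)^2*(γ23)^2 = 150651076/107682129*(-1) + 235776025/1722914064*(-1) + 2866249/107682129*(-1) = -25/16 (each basis 2-blade squares to minus the product of its generators' squares); cross terms between blades sharing an index anticommute and cancel. So B^2 = -25/16.
B^2 = -25/16 — the negative square puts this in the circular regime; l = 5/4, alpha*l = pi/4, so exp(alpha B) = cos(pi/4) + (sin(pi/4)/(5/4))*B = sqrt(2)/2 + (2*sqrt(2)/5)*B.
Answer: sqrt(2)/2 - 24548*sqrt(2)/51885*γ12 + 3071*sqrt(2)/20754*γ13 + 3386*sqrt(2)/51885*γ23


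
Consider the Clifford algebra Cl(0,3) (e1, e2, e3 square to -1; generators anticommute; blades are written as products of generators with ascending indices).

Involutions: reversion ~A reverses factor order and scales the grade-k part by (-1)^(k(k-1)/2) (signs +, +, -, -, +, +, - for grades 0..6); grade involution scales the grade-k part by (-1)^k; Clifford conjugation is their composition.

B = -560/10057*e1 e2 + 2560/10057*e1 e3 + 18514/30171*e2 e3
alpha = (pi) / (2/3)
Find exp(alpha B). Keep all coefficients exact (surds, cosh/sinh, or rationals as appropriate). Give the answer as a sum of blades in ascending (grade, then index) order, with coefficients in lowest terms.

B^2 term by term: the squares give (-560/10057)^2*(e1 e2)^2 + (2560/10057)^2*(e1 e3)^2 + (18514/30171)^2*(e2 e3)^2 = 313600/101143249*(-1) + 6553600/101143249*(-1) + 342768196/910289241*(-1) = -4/9 (each basis 2-blade squares to minus the product of its generators' squares); cross terms between blades sharing an index anticommute and cancel. So B^2 = -4/9.
B^2 = -4/9 — the series telescopes trigonometrically here: l = 2/3, alpha*l = pi, so exp(alpha B) = cos(pi) + (sin(pi)/(2/3))*B = -1 + (0)*B.
Answer: -1


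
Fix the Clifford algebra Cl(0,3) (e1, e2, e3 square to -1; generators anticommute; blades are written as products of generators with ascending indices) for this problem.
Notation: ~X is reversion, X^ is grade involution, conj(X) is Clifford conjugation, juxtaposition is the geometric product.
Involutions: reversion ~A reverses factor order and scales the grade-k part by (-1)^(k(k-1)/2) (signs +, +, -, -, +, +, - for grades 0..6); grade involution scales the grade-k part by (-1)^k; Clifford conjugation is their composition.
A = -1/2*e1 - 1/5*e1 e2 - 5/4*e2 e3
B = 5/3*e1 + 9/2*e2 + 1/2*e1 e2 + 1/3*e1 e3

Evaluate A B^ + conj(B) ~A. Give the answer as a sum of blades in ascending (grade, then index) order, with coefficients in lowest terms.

first term: -11/15 - 9/10*e1 + 7/12*e2 + 139/24*e3 + 8/3*e1 e2 - 5/8*e1 e3 - 1/15*e2 e3 + 25/12*e1 e2 e3
second term: -11/15 - 9/10*e1 + 7/12*e2 + 139/24*e3 - 8/3*e1 e2 + 5/8*e1 e3 + 1/15*e2 e3 - 25/12*e1 e2 e3
Answer: -22/15 - 9/5*e1 + 7/6*e2 + 139/12*e3


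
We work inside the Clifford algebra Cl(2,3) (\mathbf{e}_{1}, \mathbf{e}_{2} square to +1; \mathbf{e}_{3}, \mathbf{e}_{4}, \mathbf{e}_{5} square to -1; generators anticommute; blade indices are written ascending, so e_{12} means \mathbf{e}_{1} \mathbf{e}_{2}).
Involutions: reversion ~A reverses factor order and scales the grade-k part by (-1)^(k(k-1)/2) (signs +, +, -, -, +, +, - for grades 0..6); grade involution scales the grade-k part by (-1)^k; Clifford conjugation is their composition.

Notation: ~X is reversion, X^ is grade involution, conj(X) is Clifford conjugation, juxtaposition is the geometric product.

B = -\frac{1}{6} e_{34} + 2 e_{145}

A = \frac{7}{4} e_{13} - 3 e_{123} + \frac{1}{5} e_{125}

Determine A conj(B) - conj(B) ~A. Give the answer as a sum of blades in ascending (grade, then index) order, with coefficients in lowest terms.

first term: -\frac{7}{24} e_{14} + \frac{2}{5} e_{24} + \frac{1}{2} e_{124} - \frac{7}{2} e_{345} - 6 e_{2345} + \frac{1}{30} e_{12345}
second term: -\frac{7}{24} e_{14} + \frac{2}{5} e_{24} + \frac{1}{2} e_{124} - \frac{7}{2} e_{345} + 6 e_{2345} - \frac{1}{30} e_{12345}
Answer: -12 e_{2345} + \frac{1}{15} e_{12345}


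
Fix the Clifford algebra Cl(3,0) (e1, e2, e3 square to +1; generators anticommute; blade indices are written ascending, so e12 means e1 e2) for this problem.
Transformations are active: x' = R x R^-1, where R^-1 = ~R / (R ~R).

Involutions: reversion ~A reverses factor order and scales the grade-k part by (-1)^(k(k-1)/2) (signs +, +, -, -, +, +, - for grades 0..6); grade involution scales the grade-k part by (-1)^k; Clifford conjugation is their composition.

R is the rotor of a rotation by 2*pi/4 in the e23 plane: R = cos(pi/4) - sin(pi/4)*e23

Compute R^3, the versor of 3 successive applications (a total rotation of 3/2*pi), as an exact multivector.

Rotor phase runs at HALF the rotation angle; powers of one rotor simply add phase, so after 3 steps in e23 the phase is 3*pi/4 = 3*pi/4 and R^3 = cos(3*pi/4) - sin(3*pi/4)*e23.
cos(3*pi/4) = -sqrt(2)/2 and sin(3*pi/4) = sqrt(2)/2, so R^3 = -sqrt(2)/2 - sqrt(2)/2*e23. The net rotation is 3/2*pi; the rotor keeps the half-angle phase exactly.
Answer: -sqrt(2)/2 - sqrt(2)/2*e23


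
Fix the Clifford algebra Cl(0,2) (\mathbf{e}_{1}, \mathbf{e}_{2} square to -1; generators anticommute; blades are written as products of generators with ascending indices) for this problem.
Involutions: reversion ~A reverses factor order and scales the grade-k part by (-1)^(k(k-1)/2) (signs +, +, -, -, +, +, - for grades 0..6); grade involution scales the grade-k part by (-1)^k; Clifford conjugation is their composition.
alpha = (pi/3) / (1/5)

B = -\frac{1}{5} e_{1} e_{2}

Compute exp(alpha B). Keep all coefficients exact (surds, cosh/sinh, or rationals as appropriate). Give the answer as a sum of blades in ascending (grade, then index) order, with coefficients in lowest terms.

B^2 = (-\frac{1}{5})^2*(e_{1} e_{2})^2 = \frac{1}{25}*(-1) = -\frac{1}{25} (a basis 2-blade squares to minus the product of its generators' squares).
B^2 = -\frac{1}{25} — the series telescopes trigonometrically here: l = \frac{1}{5}, alpha*l = \frac{\pi}{3}, so exp(alpha B) = cos(\frac{\pi}{3}) + (sin(\frac{\pi}{3})/(\frac{1}{5}))*B = \frac{1}{2} + (\frac{5 \sqrt{3}}{2})*B.
Answer: \frac{1}{2} - \frac{\sqrt{3}}{2} e_{1} e_{2}


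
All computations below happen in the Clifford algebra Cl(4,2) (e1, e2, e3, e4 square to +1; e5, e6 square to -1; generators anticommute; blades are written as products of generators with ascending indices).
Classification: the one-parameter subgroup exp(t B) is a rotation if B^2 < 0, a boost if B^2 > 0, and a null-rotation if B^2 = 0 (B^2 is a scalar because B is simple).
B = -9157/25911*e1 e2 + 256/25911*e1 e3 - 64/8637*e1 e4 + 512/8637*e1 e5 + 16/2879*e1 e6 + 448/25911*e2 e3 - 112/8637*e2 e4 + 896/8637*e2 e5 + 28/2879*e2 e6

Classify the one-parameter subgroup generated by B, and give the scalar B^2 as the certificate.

B^2 term by term: the squares give (-9157/25911)^2*(e1 e2)^2 + (256/25911)^2*(e1 e3)^2 + (-64/8637)^2*(e1 e4)^2 + (512/8637)^2*(e1 e5)^2 + (16/2879)^2*(e1 e6)^2 + (448/25911)^2*(e2 e3)^2 + (-112/8637)^2*(e2 e4)^2 + (896/8637)^2*(e2 e5)^2 + (28/2879)^2*(e2 e6)^2 = 83850649/671379921*(-1) + 65536/671379921*(-1) + 4096/74597769*(-1) + 262144/74597769*(+1) + 256/8288641*(+1) + 200704/671379921*(-1) + 12544/74597769*(-1) + 802816/74597769*(+1) + 784/8288641*(+1) = -1/9 (each basis 2-blade squares to minus the product of its generators' squares); cross terms between blades sharing an index anticommute and cancel; the commuting (index-disjoint) pairs give grade-4 terms 2*c*c'*(blade product), which cancel blade by blade — e1 e2 e3 e4: 57344/223793307 - 57344/223793307 = 0; e1 e2 e3 e5: -458752/223793307 + 458752/223793307 = 0; e1 e2 e3 e6: -14336/74597769 + 14336/74597769 = 0; e1 e2 e4 e5: 114688/74597769 - 114688/74597769 = 0; e1 e2 e4 e6: 3584/24865923 - 3584/24865923 = 0; e1 e2 e5 e6: -28672/24865923 + 28672/24865923 = 0 — confirming B is simple. So B^2 = -1/9.
Answer: rotation, certificate B^2 = -1/9. No conjugation can change B^2 = -1/9; the sign gives the class.


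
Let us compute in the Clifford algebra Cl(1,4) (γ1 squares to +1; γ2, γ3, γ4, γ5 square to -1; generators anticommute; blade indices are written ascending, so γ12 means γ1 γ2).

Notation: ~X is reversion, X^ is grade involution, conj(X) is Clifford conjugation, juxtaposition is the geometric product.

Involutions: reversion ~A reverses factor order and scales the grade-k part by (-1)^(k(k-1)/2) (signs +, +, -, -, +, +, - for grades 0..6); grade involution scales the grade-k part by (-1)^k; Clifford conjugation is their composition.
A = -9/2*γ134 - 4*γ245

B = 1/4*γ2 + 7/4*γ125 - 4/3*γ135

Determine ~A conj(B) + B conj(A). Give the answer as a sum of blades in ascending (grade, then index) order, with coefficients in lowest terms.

first term: -7*γ14 - 5*γ45 - 155/24*γ1234 + 63/8*γ2345
second term: -7*γ14 - 5*γ45 + 155/24*γ1234 - 63/8*γ2345
Answer: -14*γ14 - 10*γ45


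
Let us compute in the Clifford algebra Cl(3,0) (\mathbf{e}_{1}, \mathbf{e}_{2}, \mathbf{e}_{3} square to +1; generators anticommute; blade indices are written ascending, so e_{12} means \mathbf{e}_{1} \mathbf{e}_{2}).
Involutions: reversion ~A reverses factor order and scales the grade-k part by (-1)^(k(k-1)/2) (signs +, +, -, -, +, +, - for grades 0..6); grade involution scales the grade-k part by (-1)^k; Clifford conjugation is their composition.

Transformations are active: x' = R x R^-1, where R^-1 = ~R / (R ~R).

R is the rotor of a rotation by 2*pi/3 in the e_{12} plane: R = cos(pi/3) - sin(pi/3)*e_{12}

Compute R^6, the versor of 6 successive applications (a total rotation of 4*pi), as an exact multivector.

The rotor phase is half the rotation angle and phases add under composition, so 6 steps in the e_{12} plane accumulate phase 6*(pi/3) = 2 \pi: R^6 = cos(2 \pi) - sin(2 \pi)*e_{12}.
cos(2 \pi) = 1 and sin(2 \pi) = 0, so R^6 = 1. The total rotation 4*pi is 2 full turns, so every vector returns to itself, yet the rotor is +1, back on the identity sheet (an even number of 2*pi turns).
Answer: 1


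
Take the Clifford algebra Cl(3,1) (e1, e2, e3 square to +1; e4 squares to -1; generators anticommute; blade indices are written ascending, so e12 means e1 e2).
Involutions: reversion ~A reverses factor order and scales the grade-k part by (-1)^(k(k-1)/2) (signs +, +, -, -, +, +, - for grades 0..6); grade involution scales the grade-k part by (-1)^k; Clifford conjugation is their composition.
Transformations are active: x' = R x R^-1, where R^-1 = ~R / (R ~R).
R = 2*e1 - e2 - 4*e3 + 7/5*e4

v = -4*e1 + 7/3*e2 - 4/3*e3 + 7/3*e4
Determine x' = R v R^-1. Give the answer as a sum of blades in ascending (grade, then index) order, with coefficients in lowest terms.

~R = 2*e1 - e2 - 4*e3 + 7/5*e4, and R ~R = 476/25, so R^-1 = ~R / (476/25).
R v = -124/15 + 2/3*e12 - 56/3*e13 + 154/15*e14 + 32/3*e23 - 28/5*e24 - 112/15*e34
Answer: 808/357*e1 - 523/357*e2 + 572/119*e3 - 181/51*e4


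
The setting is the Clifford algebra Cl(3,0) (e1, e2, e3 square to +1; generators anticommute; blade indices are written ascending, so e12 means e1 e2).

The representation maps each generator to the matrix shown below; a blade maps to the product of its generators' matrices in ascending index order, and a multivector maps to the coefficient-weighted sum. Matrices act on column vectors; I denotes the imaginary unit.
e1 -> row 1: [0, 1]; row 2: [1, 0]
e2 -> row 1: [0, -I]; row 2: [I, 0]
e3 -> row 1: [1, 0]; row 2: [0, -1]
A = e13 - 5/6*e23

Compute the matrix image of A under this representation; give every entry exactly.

Bivector images (products of the table entries): rho(e13) = rho(e1)rho(e3) = row 1: [0, -1]; row 2: [1, 0]; rho(e23) = rho(e2)rho(e3) = row 1: [0, I]; row 2: [I, 0].
M = (1)*rho(e13) + (-5/6)*rho(e23), summed entrywise:
Answer: row 1: [0, -1 - 5*I/6]; row 2: [1 - 5*I/6, 0]


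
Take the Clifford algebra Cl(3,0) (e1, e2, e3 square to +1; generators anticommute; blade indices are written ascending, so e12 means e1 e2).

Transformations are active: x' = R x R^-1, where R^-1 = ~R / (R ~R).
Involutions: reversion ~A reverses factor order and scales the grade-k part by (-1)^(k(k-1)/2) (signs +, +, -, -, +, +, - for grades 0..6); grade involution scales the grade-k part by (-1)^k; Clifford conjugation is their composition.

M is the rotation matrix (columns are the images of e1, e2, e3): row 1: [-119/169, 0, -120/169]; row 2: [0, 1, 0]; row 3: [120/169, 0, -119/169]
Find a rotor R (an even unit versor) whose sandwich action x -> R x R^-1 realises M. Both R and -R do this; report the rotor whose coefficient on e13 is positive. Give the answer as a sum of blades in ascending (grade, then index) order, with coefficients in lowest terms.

Method: write R = a + b12*e12 + b13*e13 + b23*e23 with a^2 + b12^2 + b13^2 + b23^2 = 1 (so R^-1 = ~R). Expanding the columns R e_j ~R gives tr M = 4a^2 - 1 and, from the antisymmetric part, M21 - M12 = -4a*b12, M13 - M31 = 4a*b13, M32 - M23 = -4a*b23.
Here tr M = -69/169, so a^2 = (1 + tr M)/4 = 25/169 and a = ±5/13. Taking a = 5/13: M21 - M12 = 0, M13 - M31 = -240/169, M32 - M23 = 0, giving b12 = 0, b13 = -12/13, b23 = 0, i.e. R = 5/13 - 12/13*e13.
Its e13 coefficient is negative, so report the other preimage -R.
Answer: -5/13 + 12/13*e13. Uniqueness: Spin(3) -> SO(3) maps R and -R to the same rotation of trace -69/169; fixing the sign of the e13 coefficient removes the ambiguity.


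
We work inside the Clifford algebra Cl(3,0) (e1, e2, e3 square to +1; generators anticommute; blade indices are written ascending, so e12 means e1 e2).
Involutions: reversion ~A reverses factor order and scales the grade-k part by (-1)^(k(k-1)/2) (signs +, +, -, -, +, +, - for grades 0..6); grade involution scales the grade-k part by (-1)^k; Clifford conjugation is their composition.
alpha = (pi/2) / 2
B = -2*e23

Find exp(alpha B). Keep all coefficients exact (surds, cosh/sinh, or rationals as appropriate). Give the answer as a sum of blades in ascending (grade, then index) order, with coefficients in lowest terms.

B^2 = (-2)^2*(e23)^2 = 4*(-1) = -4 (a basis 2-blade squares to minus the product of its generators' squares).
B^2 = -4 — since the square is negative, the closed form is circular: l = 2, alpha*l = pi/2, so exp(alpha B) = cos(pi/2) + (sin(pi/2)/2)*B = 0 + (1/2)*B.
Answer: -e23


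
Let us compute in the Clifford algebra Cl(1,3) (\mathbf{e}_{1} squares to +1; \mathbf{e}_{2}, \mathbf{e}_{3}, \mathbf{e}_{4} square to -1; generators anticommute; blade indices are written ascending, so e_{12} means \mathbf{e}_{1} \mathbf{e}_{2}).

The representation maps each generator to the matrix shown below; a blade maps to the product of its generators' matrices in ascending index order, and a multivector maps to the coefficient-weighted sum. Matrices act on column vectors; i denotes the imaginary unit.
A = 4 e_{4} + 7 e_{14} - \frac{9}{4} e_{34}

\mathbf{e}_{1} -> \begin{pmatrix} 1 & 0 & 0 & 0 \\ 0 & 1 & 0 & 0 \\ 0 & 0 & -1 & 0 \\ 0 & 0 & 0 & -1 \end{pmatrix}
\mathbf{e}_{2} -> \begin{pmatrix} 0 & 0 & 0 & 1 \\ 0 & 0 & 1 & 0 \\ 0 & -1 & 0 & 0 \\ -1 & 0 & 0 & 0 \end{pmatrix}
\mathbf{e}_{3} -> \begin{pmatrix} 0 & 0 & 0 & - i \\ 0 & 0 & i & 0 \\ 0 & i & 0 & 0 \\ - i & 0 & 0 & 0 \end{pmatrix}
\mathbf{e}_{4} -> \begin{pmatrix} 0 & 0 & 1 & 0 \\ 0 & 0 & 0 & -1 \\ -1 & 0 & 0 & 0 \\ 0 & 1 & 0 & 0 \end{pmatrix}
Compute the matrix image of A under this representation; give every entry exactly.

Bivector images (products of the table entries): rho(e_{14}) = rho(\mathbf{e}_{1})rho(\mathbf{e}_{4}) = \begin{pmatrix} 0 & 0 & 1 & 0 \\ 0 & 0 & 0 & -1 \\ 1 & 0 & 0 & 0 \\ 0 & -1 & 0 & 0 \end{pmatrix}; rho(e_{34}) = rho(\mathbf{e}_{3})rho(\mathbf{e}_{4}) = \begin{pmatrix} 0 & - i & 0 & 0 \\ - i & 0 & 0 & 0 \\ 0 & 0 & 0 & - i \\ 0 & 0 & - i & 0 \end{pmatrix}.
M = (4)*rho(e_{4}) + (7)*rho(e_{14}) + (-\frac{9}{4})*rho(e_{34}), summed entrywise:
Answer: \begin{pmatrix} 0 & \frac{9 i}{4} & 11 & 0 \\ \frac{9 i}{4} & 0 & 0 & -11 \\ 3 & 0 & 0 & \frac{9 i}{4} \\ 0 & -3 & \frac{9 i}{4} & 0 \end{pmatrix}


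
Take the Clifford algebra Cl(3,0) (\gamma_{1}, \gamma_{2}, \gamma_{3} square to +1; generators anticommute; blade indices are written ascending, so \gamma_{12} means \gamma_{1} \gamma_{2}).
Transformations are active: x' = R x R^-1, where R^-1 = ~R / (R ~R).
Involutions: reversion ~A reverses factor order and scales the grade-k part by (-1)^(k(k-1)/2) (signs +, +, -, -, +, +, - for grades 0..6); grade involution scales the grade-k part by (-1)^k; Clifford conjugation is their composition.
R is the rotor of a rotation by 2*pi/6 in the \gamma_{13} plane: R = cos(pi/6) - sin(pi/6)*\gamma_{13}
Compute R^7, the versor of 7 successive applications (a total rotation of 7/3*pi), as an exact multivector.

Half-angle bookkeeping: 7 applications in \gamma_{13} add up to rotor phase 7*pi/6 = \frac{7 \pi}{6}, so R^7 = cos(\frac{7 \pi}{6}) - sin(\frac{7 \pi}{6})*\gamma_{13}.
cos(\frac{7 \pi}{6}) = - \frac{\sqrt{3}}{2} and sin(\frac{7 \pi}{6}) = - \frac{1}{2}, so R^7 = - \frac{\sqrt{3}}{2} + \frac{1}{2} \gamma_{13}. The net rotation is 1/3*pi (after discarding 1 full turn, each of which contributes a factor -1 to the rotor); the rotor keeps the half-angle phase exactly.
Answer: - \frac{\sqrt{3}}{2} + \frac{1}{2} \gamma_{13}


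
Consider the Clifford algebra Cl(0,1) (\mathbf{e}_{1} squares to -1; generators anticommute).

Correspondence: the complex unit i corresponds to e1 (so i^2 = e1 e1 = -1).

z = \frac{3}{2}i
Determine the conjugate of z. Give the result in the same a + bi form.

In blades: z = \frac{3}{2} e_{1}.
Conjugation here is Clifford conjugation: the scalar is fixed and the grade-1 and grade-2 blades all flip sign, giving -\frac{3}{2} e_{1}; translating back:
Answer: -\frac{3}{2}i


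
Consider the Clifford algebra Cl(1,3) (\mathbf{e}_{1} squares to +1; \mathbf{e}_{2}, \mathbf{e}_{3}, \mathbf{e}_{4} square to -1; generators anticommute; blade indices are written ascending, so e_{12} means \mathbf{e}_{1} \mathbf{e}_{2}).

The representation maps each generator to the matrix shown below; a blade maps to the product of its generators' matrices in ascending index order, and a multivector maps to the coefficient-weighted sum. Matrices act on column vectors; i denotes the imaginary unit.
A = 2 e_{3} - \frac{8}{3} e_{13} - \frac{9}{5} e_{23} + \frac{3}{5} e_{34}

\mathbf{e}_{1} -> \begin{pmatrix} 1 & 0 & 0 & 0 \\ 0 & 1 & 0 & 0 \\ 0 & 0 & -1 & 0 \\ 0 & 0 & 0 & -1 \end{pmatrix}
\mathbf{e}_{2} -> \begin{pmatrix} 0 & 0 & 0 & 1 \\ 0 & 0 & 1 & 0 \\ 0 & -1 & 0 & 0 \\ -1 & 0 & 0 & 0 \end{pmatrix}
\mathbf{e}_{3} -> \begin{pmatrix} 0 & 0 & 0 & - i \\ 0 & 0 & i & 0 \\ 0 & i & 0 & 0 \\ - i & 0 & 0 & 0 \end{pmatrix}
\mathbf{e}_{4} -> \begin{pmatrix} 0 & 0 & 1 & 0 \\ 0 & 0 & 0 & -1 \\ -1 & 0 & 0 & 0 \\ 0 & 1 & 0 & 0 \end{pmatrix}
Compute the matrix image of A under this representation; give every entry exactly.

Bivector images (products of the table entries): rho(e_{13}) = rho(\mathbf{e}_{1})rho(\mathbf{e}_{3}) = \begin{pmatrix} 0 & 0 & 0 & - i \\ 0 & 0 & i & 0 \\ 0 & - i & 0 & 0 \\ i & 0 & 0 & 0 \end{pmatrix}; rho(e_{23}) = rho(\mathbf{e}_{2})rho(\mathbf{e}_{3}) = \begin{pmatrix} - i & 0 & 0 & 0 \\ 0 & i & 0 & 0 \\ 0 & 0 & - i & 0 \\ 0 & 0 & 0 & i \end{pmatrix}; rho(e_{34}) = rho(\mathbf{e}_{3})rho(\mathbf{e}_{4}) = \begin{pmatrix} 0 & - i & 0 & 0 \\ - i & 0 & 0 & 0 \\ 0 & 0 & 0 & - i \\ 0 & 0 & - i & 0 \end{pmatrix}.
M = (2)*rho(e_{3}) + (-\frac{8}{3})*rho(e_{13}) + (-\frac{9}{5})*rho(e_{23}) + (\frac{3}{5})*rho(e_{34}), summed entrywise:
Answer: \begin{pmatrix} \frac{9 i}{5} & - \frac{3 i}{5} & 0 & \frac{2 i}{3} \\ - \frac{3 i}{5} & - \frac{9 i}{5} & - \frac{2 i}{3} & 0 \\ 0 & \frac{14 i}{3} & \frac{9 i}{5} & - \frac{3 i}{5} \\ - \frac{14 i}{3} & 0 & - \frac{3 i}{5} & - \frac{9 i}{5} \end{pmatrix}


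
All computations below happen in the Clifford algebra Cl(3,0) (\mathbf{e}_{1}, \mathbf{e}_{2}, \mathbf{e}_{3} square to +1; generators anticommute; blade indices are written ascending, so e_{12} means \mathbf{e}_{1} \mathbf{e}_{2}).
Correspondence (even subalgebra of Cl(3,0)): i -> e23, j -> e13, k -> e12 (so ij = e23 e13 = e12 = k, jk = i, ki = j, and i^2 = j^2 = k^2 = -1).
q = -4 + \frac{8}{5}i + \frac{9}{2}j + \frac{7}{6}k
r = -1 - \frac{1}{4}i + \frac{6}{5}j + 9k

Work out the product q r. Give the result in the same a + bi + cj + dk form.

In blades: q = -4 + \frac{7}{6} e_{12} + \frac{9}{2} e_{13} + \frac{8}{5} e_{23}, r = -1 + 9 e_{12} + \frac{6}{5} e_{13} - \frac{1}{4} e_{23}.
Distribute q over r term by term (generator squares from the signature, products reordered to ascending indices): (-4)*r = 4 - 36 e_{12} - \frac{24}{5} e_{13} + e_{23}; (\frac{7}{6} e_{12})*r = -\frac{21}{2} - \frac{7}{6} e_{12} - \frac{7}{24} e_{13} - \frac{7}{5} e_{23}; (\frac{9}{2} e_{13})*r = -\frac{27}{5} + \frac{9}{8} e_{12} - \frac{9}{2} e_{13} + \frac{81}{2} e_{23}; (\frac{8}{5} e_{23})*r = \frac{2}{5} + \frac{48}{25} e_{12} - \frac{72}{5} e_{13} - \frac{8}{5} e_{23}.
Sum: -\frac{23}{2} - \frac{20473}{600} e_{12} - \frac{2879}{120} e_{13} + \frac{77}{2} e_{23}; translating back through the correspondence:
Answer: -\frac{23}{2} + \frac{77}{2}i - \frac{2879}{120}j - \frac{20473}{600}k


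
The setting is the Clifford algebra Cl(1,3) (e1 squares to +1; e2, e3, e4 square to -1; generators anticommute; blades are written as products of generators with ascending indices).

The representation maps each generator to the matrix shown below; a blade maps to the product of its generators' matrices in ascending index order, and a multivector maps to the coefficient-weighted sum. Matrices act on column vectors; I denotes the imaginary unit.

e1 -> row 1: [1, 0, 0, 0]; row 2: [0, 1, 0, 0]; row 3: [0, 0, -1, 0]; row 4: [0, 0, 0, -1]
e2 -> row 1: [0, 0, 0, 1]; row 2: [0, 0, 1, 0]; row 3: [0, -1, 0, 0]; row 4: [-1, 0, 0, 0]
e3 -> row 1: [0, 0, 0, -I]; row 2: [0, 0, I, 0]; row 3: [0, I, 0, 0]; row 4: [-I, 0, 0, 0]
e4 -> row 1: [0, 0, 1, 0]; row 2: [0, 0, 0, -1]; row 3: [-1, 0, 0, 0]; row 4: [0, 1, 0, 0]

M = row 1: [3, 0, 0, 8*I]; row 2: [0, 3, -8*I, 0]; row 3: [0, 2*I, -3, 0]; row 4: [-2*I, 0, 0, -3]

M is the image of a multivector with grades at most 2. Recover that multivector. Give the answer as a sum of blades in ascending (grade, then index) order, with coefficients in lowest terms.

Method: the blade images are trace-orthogonal — tr(rho(e_A) rho(e_B)^-1) = 4 if A = B and 0 otherwise — and rho(e_A)^-1 = (e_A)^2 * rho(e_A) with (e_A)^2 = +1 or -1, so the coefficient of e_A in the preimage is (e_A)^2 * tr(M rho(e_A))/4.
Nonzero projections over blades of grade <= 2: e1: (e1)^2 = +1, tr(M rho(e1)) = 12, coefficient 3; e3: (e3)^2 = -1, tr(M rho(e3)) = 12, coefficient -3; e1 e3: (e1 e3)^2 = +1, tr(M rho(e1 e3)) = -20, coefficient -5. Every other blade of grade <= 2 projects to 0.
Answer: 3*e1 - 3*e3 - 5*e1 e3


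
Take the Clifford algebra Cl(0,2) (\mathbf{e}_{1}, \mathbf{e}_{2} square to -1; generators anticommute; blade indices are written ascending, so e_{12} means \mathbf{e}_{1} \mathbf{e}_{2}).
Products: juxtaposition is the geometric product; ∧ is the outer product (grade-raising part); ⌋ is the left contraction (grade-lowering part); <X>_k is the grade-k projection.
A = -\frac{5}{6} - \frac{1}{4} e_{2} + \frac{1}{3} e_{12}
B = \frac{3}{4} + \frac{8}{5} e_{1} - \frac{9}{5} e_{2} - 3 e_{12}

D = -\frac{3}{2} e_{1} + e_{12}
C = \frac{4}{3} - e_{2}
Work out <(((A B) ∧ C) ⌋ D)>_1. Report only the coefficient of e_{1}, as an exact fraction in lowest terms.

step 1: -\frac{3}{40} + \frac{1}{60} e_{1} + \frac{443}{240} e_{2} + \frac{63}{20} e_{12}
step 2: -\frac{1}{10} + \frac{1}{45} e_{1} + \frac{913}{360} e_{2} + \frac{251}{60} e_{12}
step 3: -\frac{83}{20} + \frac{967}{360} e_{1} - \frac{1}{45} e_{2} - \frac{1}{10} e_{12}
step 4: \frac{967}{360} e_{1} - \frac{1}{45} e_{2}
Answer: \frac{967}{360}


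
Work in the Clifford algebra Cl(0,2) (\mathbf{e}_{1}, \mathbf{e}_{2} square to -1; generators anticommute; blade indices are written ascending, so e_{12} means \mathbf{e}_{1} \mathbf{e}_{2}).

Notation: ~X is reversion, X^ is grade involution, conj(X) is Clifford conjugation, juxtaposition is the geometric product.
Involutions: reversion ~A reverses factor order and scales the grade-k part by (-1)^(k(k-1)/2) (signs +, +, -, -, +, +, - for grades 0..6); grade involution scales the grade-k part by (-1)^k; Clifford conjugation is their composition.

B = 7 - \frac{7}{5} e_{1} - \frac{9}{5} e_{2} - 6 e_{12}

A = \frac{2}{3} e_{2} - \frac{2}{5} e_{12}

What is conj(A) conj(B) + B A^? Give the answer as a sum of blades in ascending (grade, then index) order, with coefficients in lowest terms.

first term: -\frac{6}{5} - \frac{118}{25} e_{1} - \frac{308}{75} e_{2} + \frac{56}{15} e_{12}
second term: -\frac{18}{5} - \frac{82}{25} e_{1} - \frac{392}{75} e_{2} - \frac{28}{15} e_{12}
Answer: -\frac{24}{5} - 8 e_{1} - \frac{28}{3} e_{2} + \frac{28}{15} e_{12}


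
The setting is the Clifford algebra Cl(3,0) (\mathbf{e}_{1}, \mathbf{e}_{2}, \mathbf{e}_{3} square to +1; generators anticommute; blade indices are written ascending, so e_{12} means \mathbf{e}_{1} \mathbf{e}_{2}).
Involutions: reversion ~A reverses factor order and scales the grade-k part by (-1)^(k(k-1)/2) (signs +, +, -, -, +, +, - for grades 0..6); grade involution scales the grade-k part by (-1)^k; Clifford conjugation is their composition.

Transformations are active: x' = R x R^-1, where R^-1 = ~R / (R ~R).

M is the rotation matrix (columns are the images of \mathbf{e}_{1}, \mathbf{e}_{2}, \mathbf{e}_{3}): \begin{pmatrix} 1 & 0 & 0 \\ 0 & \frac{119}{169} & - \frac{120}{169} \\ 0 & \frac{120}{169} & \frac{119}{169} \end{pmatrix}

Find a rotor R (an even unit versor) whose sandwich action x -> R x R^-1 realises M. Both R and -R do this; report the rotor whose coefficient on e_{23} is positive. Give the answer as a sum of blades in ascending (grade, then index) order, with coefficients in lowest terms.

Method: write R = a + b12*e_{12} + b13*e_{13} + b23*e_{23} with a^2 + b12^2 + b13^2 + b23^2 = 1 (so R^-1 = ~R). Expanding the columns R e_j ~R gives tr M = 4a^2 - 1 and, from the antisymmetric part, M21 - M12 = -4a*b12, M13 - M31 = 4a*b13, M32 - M23 = -4a*b23.
Here tr M = \frac{407}{169}, so a^2 = (1 + tr M)/4 = \frac{144}{169} and a = ±\frac{12}{13}. Taking a = \frac{12}{13}: M21 - M12 = 0, M13 - M31 = 0, M32 - M23 = \frac{240}{169}, giving b12 = 0, b13 = 0, b23 = -\frac{5}{13}, i.e. R = \frac{12}{13} - \frac{5}{13} e_{23}.
Its e_{23} coefficient is negative, so report the other preimage -R.
Answer: -\frac{12}{13} + \frac{5}{13} e_{23}. Uniqueness: Spin(3) -> SO(3) maps R and -R to the same rotation of trace \frac{407}{169}; fixing the sign of the e_{23} coefficient removes the ambiguity.


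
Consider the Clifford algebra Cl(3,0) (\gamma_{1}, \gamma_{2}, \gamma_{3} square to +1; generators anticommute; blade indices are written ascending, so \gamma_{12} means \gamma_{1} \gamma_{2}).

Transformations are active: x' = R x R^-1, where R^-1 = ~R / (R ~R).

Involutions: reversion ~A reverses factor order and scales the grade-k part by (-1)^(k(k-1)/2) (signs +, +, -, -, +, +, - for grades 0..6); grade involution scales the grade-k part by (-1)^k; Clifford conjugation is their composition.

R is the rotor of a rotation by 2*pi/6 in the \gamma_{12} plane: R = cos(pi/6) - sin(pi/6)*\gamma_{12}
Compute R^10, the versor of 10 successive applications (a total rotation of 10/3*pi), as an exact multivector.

Rotor phase runs at HALF the rotation angle; powers of one rotor simply add phase, so after 10 steps in \gamma_{12} the phase is 10*pi/6 = \frac{5 \pi}{3} and R^10 = cos(\frac{5 \pi}{3}) - sin(\frac{5 \pi}{3})*\gamma_{12}.
cos(\frac{5 \pi}{3}) = \frac{1}{2} and sin(\frac{5 \pi}{3}) = - \frac{\sqrt{3}}{2}, so R^10 = \frac{1}{2} + \frac{\sqrt{3}}{2} \gamma_{12}. The net rotation is 4/3*pi (after discarding 1 full turn, each of which contributes a factor -1 to the rotor); the rotor keeps the half-angle phase exactly.
Answer: \frac{1}{2} + \frac{\sqrt{3}}{2} \gamma_{12}
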